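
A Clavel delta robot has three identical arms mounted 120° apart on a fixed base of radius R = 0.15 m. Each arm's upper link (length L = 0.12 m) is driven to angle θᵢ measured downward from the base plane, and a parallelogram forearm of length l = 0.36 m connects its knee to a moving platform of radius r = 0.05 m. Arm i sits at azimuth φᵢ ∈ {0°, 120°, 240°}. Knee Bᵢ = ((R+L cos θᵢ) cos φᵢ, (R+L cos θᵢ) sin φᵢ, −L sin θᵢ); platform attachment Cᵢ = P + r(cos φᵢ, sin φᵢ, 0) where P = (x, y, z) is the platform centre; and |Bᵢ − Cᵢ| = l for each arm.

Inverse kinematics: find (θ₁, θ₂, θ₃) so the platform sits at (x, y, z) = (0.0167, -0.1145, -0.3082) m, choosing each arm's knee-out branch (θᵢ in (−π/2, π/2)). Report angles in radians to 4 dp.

rotate P by −φ1: (0.0167, -0.1145, -0.3082)
  A cos θ + B sin θ = C:  0.0833·cos θ + -0.3082·sin θ = 0.0007
  γ=atan2(-0.3082,0.0833)=-1.3068;  ψ=arccos(0.0021)=1.5687;  θ1=γ+ψ≈0.2618
rotate P by −φ2: (-0.1075, 0.0428, -0.3082)
  e−x'=0.2075;  (l²−L²−(e−x')²−y'²−z²)/2L = -0.1028
  θ2 = atan2(B,A) + arccos(C/0.3715) = 0.8730
rotate P by −φ3: (0.0908, 0.0717, -0.3082)
  A cos θ + B sin θ = C:  0.0092·cos θ + -0.3082·sin θ = 0.0624
  √(A²+B²)=0.3083;  θ3 = -1.5410+1.3669 ≈ -0.1741

θ₁ = 0.2618, θ₂ = 0.8730, θ₃ = -0.1741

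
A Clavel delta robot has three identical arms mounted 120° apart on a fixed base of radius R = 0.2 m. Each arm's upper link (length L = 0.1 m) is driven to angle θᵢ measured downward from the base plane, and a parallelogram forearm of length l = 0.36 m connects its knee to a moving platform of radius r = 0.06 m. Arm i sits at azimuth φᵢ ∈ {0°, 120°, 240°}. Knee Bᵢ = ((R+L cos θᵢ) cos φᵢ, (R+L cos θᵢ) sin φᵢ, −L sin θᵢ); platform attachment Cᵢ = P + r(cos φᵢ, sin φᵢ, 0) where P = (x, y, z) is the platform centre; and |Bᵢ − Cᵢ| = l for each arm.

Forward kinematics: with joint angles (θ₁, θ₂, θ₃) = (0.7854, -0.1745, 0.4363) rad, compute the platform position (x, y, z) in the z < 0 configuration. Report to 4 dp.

φ1=0.0°: virtual centre (0.2107, 0.0000, -0.0707), radius l
O2 = (0.2385·cos120.0°, 0.2385·sin120.0°, 0.0174) = (-0.1192, 0.2065, 0.0174)
φ3=240.0°: virtual centre (-0.1153, -0.1997, -0.0423), radius l
|O₂|²−|O₁|² = 0.0078;  |O₃|²−|O₁|² = 0.0056
plane₁₂: -0.6599x+0.4131y+0.1761z = 0.0078
det = 0.5329;  x = -0.0102+0.1761z,  y = 0.0026+-0.1451z
into |P−O₁|² = l²: 1.0521z² + 0.0629z + -0.0758 = 0;  Δ = 0.3230;  z = -0.3000 or 0.2402 → z<0 root = -0.3000
x = -0.0630, y = 0.0461

(-0.0630, 0.0461, -0.3000)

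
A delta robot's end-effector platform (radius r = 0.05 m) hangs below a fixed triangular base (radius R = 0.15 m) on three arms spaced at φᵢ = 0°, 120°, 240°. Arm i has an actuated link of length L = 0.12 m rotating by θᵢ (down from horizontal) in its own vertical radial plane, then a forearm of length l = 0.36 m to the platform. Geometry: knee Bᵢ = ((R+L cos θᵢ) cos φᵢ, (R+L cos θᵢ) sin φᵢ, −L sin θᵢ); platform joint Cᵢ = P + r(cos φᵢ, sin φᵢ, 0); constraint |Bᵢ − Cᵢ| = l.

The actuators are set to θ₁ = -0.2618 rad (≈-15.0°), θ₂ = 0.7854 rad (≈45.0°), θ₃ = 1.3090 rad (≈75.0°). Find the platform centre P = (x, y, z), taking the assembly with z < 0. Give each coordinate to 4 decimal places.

(0.1672, 0.0722, -0.3182)

arm 1 at φ=0.0°: ρ1 = 0.2159;  O1 = (0.2159, 0.0000, 0.0311)
O2 = (0.1849·cos120.0°, 0.1849·sin120.0°, -0.0849) = (-0.0924, 0.1601, -0.0849)
arm 3 at φ=240.0°: ρ3 = 0.1311;  O3 = (-0.0655, -0.1135, -0.1159)
eliminate P² terms by subtracting sphere 1 from 2 and 3
[-0.6167 0.3202 -0.2318]·P = -0.0062;  [-0.5629 -0.2270 -0.2939]·P = -0.0170
det = 0.3202;  x = 0.0214+-0.4583z,  y = 0.0218+-0.1586z
sphere 1 gives Az²+Bz+C=0 with A=1.2351, B=0.1093, C=-0.0903;  B²−4AC=0.4582;  roots -0.3182, 0.2298;  negative root z = -0.3182
x = 0.1672, y = 0.0722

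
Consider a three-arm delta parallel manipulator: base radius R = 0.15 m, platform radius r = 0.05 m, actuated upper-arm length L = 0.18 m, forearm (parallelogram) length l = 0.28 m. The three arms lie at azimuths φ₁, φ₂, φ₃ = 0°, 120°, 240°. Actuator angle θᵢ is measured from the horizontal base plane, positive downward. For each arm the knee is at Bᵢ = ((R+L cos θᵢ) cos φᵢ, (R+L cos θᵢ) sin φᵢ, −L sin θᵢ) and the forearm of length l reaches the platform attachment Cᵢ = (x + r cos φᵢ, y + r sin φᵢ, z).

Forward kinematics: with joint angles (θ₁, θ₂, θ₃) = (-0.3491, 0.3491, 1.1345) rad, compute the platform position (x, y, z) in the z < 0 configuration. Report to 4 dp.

(0.0806, 0.0691, -0.1336)

φ1=0.0°: virtual centre (0.2691, 0.0000, 0.0616), radius l
φ2=120.0°: virtual centre (-0.1346, 0.2331, -0.0616), radius l
arm 3 at φ=240.0°: e+L cos θ3 = 0.1761;  O3 = (-0.0880, -0.1525, -0.1631)
subtract pairs → two planes through P
linear system: -0.8074x+0.4662y = 0.0000−-0.2463z; -0.7144x+-0.3050y = -0.0186−-0.4494z
det = 0.5792;  x = 0.0150+-0.4913z,  y = 0.0259+-0.3227z
sphere 1 gives Az²+Bz+C=0 with A=1.3456, B=0.1099, C=-0.0093;  B²−4AC=0.0623;  roots -0.1336, 0.0519;  negative root z = -0.1336
x = 0.0806, y = 0.0691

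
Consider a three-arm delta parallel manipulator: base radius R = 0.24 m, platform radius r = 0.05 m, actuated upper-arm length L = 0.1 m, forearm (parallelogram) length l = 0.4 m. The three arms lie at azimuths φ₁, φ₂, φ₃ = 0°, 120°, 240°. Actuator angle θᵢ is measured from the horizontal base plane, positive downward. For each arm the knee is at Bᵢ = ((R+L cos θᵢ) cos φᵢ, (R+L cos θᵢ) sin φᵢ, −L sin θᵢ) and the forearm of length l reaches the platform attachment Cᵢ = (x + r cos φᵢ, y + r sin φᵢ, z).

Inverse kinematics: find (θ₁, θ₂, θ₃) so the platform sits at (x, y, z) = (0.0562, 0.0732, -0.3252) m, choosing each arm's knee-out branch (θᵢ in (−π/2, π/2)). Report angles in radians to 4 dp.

θ₁ = 0.0873, θ₂ = 0.2620, θ₃ = 1.1343

arm 1 (φ=0.0°): x'=0.0562, y'=0.0732
  A=0.1338, B=-0.3252, C=(l²−L²−A²−y'²−z²)/(2L)=0.1049
  √(A²+B²)=0.3516;  θ1 = -1.1805+1.2678 ≈ 0.0873
φ2=120.0° → target in arm frame (0.0353, -0.0853)
  A=0.1547, B=-0.3252, C=(l²−L²−A²−y'²−z²)/(2L)=0.0652
  θ2 = atan2(B,A) + arccos(C/0.3601) = 0.2620
rotate P by −φ3: (-0.0915, 0.0121, -0.3252)
  A cos θ + B sin θ = C:  0.2815·cos θ + -0.3252·sin θ = -0.1757
  √(A²+B²)=0.4301;  θ3 = -0.8573+1.9916 ≈ 1.1343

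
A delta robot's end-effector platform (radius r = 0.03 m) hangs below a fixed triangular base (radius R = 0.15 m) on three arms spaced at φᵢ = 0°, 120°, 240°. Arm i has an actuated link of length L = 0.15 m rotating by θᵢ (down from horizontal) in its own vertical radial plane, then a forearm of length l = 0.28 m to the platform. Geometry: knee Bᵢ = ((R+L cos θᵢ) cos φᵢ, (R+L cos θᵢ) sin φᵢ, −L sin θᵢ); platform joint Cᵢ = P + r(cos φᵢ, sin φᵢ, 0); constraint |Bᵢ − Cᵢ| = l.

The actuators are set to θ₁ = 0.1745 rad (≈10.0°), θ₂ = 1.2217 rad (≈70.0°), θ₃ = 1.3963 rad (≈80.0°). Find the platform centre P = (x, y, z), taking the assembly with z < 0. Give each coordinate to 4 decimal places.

(0.1300, 0.0236, -0.2687)

centre 1 = (0.2677·cos0.0°, 0.2677·sin0.0°, -0.0260) = (0.2677, 0.0000, -0.0260)
centre 2 = (0.1713·cos120.0°, 0.1713·sin120.0°, -0.1410) = (-0.0857, 0.1484, -0.1410)
centre 3 = (0.1460·cos240.0°, 0.1460·sin240.0°, -0.1477) = (-0.0730, -0.1265, -0.1477)
|centre ₂|²−|centre ₁|² = -0.0231;  |centre ₃|²−|centre ₁|² = -0.0292
linear system: -0.7068x+0.2967y = -0.0231−-0.2298z; -0.6815x+-0.2530y = -0.0292−-0.2434z
Cramer: x(z) = 0.0381-0.3421z;  y(z) = 0.0128-0.0404z
quadratic in z: (1.1187)z²+(0.2082)z+(-0.0248)=0, √Δ=0.3930 → z ∈ {-0.2687, 0.0826}; z = -0.2687 (taking z<0)
x = 0.1300, y = 0.0236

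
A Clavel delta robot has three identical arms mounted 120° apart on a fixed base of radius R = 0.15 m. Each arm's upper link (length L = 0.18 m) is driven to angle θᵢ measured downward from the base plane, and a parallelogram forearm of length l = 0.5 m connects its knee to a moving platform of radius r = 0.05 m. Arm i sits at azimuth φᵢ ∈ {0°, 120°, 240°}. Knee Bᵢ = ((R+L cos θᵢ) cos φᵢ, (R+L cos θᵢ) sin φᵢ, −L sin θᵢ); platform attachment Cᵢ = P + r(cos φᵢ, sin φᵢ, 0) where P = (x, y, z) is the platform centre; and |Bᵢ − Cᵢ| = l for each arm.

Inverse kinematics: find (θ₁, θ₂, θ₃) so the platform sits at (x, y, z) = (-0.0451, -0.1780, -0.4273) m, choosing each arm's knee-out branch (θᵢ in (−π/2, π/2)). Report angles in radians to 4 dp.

φ1=0.0° → target in arm frame (-0.0451, -0.1780)
  A=0.1451, B=-0.4273, C=(l²−L²−A²−y'²−z²)/(2L)=-0.0492
  γ=atan2(-0.4273,0.1451)=-1.2434;  ψ=arccos(-0.1091)=1.6801;  θ1=γ+ψ≈0.4367
φ2=120.0° → target in arm frame (-0.1316, 0.1281)
  A cos θ + B sin θ = C:  0.2316·cos θ + -0.4273·sin θ = -0.0973
  √(A²+B²)=0.4860;  θ2 = -1.0741+1.7723 ≈ 0.6982
rotate P by −φ3: (0.1767, 0.0499, -0.4273)
  A cos θ + B sin θ = C:  -0.0767·cos θ + -0.4273·sin θ = 0.0740
  γ=atan2(-0.4273,-0.0767)=-1.7484;  ψ=arccos(0.1704)=1.3995;  θ3=γ+ψ≈-0.3489

θ₁ = 0.4367, θ₂ = 0.6982, θ₃ = -0.3489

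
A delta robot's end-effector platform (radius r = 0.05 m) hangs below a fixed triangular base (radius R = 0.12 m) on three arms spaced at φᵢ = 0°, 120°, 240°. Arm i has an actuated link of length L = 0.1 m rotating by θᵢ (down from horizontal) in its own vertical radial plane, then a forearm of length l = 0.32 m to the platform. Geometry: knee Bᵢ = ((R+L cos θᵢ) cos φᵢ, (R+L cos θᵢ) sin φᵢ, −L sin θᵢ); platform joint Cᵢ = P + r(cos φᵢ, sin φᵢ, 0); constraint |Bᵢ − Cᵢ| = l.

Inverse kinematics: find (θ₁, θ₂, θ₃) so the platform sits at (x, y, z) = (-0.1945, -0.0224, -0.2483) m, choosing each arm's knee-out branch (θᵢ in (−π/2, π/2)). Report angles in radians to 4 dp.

θ₁ = 1.3962, θ₂ = 0.0003, θ₃ = -0.2619

φ1=0.0° → target in arm frame (-0.1945, -0.0224)
  e−x'=0.2645;  (l²−L²−(e−x')²−y'²−z²)/2L = -0.1986
  θ1 = atan2(B,A) + arccos(C/0.3628) = 1.3962
rotate P by −φ2: (0.0779, 0.1796, -0.2483)
  A=-0.0079, B=-0.2483, C=(l²−L²−A²−y'²−z²)/(2L)=-0.0079
  θ2 = atan2(B,A) + arccos(C/0.2484) = 0.0003
arm 3 (φ=240.0°): x'=0.1166, y'=-0.1572
  e−x'=-0.0466;  (l²−L²−(e−x')²−y'²−z²)/2L = 0.0192
  θ3 = atan2(B,A) + arccos(C/0.2526) = -0.2619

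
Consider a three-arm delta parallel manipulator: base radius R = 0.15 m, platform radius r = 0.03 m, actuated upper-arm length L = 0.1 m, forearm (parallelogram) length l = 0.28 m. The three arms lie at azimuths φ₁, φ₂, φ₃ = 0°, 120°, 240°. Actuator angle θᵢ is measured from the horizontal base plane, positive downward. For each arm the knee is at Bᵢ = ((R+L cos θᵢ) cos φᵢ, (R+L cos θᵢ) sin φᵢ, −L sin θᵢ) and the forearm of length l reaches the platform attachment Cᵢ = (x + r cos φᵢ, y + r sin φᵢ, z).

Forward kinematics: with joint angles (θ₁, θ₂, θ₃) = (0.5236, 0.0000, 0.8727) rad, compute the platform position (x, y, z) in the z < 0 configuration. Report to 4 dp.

(-0.0037, 0.0612, -0.2244)

φ1=0.0°: virtual centre (0.2066, 0.0000, -0.0500), radius l
O2 = (0.2200·cos120.0°, 0.2200·sin120.0°, 0.0000) = (-0.1100, 0.1905, 0.0000)
O3 = (0.1843·cos240.0°, 0.1843·sin240.0°, -0.0766) = (-0.0921, -0.1596, -0.0766)
subtract pairs → two planes through P
plane₁₂: -0.6332x+0.3811y+0.1000z = 0.0032
Cramer: x(z) = 0.0024+0.0271z;  y(z) = 0.0124-0.2174z
quadratic in z: (1.0480)z²+(0.0836)z+(-0.0340)=0, √Δ=0.3868 → z ∈ {-0.2244, 0.1447}; z = -0.2244 (taking z<0)
x = -0.0037, y = 0.0612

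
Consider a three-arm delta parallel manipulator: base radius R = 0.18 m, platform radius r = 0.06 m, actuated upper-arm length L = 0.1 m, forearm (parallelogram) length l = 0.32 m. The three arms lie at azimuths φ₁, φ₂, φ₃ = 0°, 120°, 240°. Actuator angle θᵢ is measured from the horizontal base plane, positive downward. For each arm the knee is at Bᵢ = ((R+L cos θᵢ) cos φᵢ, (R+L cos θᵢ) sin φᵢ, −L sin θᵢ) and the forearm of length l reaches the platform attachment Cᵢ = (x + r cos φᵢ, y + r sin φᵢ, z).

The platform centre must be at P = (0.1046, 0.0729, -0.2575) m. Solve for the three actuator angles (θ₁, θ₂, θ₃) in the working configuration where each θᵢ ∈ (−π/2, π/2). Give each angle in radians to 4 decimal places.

θ₁ = -0.3498, θ₂ = 0.4361, θ₃ = 1.2213

arm 1 (φ=0.0°): x'=0.1046, y'=0.0729
  e−x'=0.0154;  (l²−L²−(e−x')²−y'²−z²)/2L = 0.1027
  θ1 = atan2(B,A) + arccos(C/0.2580) = -0.3498
φ2=120.0° → target in arm frame (0.0108, -0.1270)
  A cos θ + B sin θ = C:  0.1092·cos θ + -0.2575·sin θ = -0.0098
  √(A²+B²)=0.2797;  θ2 = -1.1698+1.6059 ≈ 0.4361
φ3=240.0° → target in arm frame (-0.1154, 0.0541)
  A cos θ + B sin θ = C:  0.2354·cos θ + -0.2575·sin θ = -0.1613
  θ3 = atan2(B,A) + arccos(C/0.3489) = 1.2213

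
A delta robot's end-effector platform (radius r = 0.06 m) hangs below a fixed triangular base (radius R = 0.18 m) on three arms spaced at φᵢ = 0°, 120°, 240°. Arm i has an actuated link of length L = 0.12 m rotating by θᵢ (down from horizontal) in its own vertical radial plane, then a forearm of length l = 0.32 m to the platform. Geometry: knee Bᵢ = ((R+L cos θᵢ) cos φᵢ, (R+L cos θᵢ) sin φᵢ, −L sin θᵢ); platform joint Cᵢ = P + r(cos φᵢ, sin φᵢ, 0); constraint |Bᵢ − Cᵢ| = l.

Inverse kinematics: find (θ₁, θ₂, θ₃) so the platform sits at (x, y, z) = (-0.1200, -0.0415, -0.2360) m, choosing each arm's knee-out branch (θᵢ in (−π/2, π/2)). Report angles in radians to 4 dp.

θ₁ = 1.1348, θ₂ = 0.2622, θ₃ = -0.3492

arm 1 (φ=0.0°): x'=-0.1200, y'=-0.0415
  e−x'=0.2400;  (l²−L²−(e−x')²−y'²−z²)/2L = -0.1126
  γ=atan2(-0.2360,0.2400)=-0.7770;  ψ=arccos(-0.3345)=1.9118;  θ1=γ+ψ≈1.1348
φ2=120.0° → target in arm frame (0.0241, 0.1247)
  A=0.0959, B=-0.2360, C=(l²−L²−A²−y'²−z²)/(2L)=0.0315
  √(A²+B²)=0.2548;  θ2 = -1.1847+1.4469 ≈ 0.2622
arm 3 (φ=240.0°): x'=0.0959, y'=-0.0832
  A cos θ + B sin θ = C:  0.0241·cos θ + -0.2360·sin θ = 0.1034
  √(A²+B²)=0.2372;  θ3 = -1.4692+1.1200 ≈ -0.3492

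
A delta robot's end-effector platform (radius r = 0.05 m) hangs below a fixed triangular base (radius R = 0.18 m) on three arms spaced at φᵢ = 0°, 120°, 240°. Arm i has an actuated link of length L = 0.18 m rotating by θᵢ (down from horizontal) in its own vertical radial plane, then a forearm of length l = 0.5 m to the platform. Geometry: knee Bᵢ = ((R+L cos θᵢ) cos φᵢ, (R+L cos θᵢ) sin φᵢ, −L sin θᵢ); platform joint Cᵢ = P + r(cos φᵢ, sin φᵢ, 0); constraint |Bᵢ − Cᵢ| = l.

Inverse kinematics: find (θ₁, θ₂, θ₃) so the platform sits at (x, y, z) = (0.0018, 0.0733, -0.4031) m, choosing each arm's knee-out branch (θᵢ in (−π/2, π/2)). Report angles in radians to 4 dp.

arm 1 (φ=0.0°): x'=0.0018, y'=0.0733
  A=0.1282, B=-0.4031, C=(l²−L²−A²−y'²−z²)/(2L)=0.0925
  θ1 = atan2(B,A) + arccos(C/0.4230) = 0.0874
rotate P by −φ2: (0.0626, -0.0382, -0.4031)
  A=0.0674, B=-0.4031, C=(l²−L²−A²−y'²−z²)/(2L)=0.1364
  √(A²+B²)=0.4087;  θ2 = -1.4051+1.2305 ≈ -0.1746
φ3=240.0° → target in arm frame (-0.0644, -0.0351)
  A cos θ + B sin θ = C:  0.1944·cos θ + -0.4031·sin θ = 0.0447
  √(A²+B²)=0.4475;  θ3 = -1.1215+1.4707 ≈ 0.3492

θ₁ = 0.0874, θ₂ = -0.1746, θ₃ = 0.3492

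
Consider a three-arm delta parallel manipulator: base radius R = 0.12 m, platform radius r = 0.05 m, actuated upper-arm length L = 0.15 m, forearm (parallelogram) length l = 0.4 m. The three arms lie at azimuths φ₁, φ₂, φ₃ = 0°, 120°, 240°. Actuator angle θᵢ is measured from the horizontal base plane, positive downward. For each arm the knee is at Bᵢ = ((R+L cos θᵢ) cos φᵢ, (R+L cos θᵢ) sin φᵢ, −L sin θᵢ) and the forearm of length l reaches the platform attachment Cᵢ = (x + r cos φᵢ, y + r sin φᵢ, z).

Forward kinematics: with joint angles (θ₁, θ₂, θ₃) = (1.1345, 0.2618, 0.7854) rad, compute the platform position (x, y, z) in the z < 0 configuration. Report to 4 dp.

(-0.1295, 0.0851, -0.4252)

φ1=0.0°: virtual centre (0.1334, 0.0000, -0.1359), radius l
arm 2 at φ=120.0°: ρ2 = 0.2149;  centre 2 = (-0.1074, 0.1861, -0.0388)
centre 3 = (0.1761·cos240.0°, 0.1761·sin240.0°, -0.1061) = (-0.0880, -0.1525, -0.1061)
|centre ₂|²−|centre ₁|² = 0.0114;  |centre ₃|²−|centre ₁|² = 0.0060
[-0.4817 0.3722 0.1943]·P = 0.0114;  [-0.4428 -0.3050 0.0598]·P = 0.0060
Cramer: x(z) = -0.0183+0.2614z;  y(z) = 0.0070-0.1836z
quadratic in z: (1.1020)z²+(0.1900)z+(-0.1185)=0, √Δ=0.7472 → z ∈ {-0.4252, 0.2528}; z = -0.4252 (taking z<0)
x = -0.1295, y = 0.0851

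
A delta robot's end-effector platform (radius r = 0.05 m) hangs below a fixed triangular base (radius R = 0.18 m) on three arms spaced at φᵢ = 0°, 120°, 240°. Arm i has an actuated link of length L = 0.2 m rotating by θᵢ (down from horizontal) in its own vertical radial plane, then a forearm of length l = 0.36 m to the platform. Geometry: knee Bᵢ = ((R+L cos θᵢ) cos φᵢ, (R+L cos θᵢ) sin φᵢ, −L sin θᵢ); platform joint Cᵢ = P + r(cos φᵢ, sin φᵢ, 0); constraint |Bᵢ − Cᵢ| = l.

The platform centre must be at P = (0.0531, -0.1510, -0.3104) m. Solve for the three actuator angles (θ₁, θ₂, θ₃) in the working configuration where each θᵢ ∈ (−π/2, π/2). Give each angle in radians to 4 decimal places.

rotate P by −φ1: (0.0531, -0.1510, -0.3104)
  e−x'=0.0769;  (l²−L²−(e−x')²−y'²−z²)/2L = -0.0887
  γ=atan2(-0.3104,0.0769)=-1.3279;  ψ=arccos(-0.2772)=1.8517;  θ1=γ+ψ≈0.5238
rotate P by −φ2: (-0.1573, 0.0295, -0.3104)
  A=0.2873, B=-0.3104, C=(l²−L²−A²−y'²−z²)/(2L)=-0.2254
  θ2 = atan2(B,A) + arccos(C/0.4230) = 1.3089
arm 3 (φ=240.0°): x'=0.1042, y'=0.1215
  A=0.0258, B=-0.3104, C=(l²−L²−A²−y'²−z²)/(2L)=-0.0554
  γ=atan2(-0.3104,0.0258)=-1.4879;  ψ=arccos(-0.1780)=1.7497;  θ3=γ+ψ≈0.2618

θ₁ = 0.5238, θ₂ = 1.3089, θ₃ = 0.2618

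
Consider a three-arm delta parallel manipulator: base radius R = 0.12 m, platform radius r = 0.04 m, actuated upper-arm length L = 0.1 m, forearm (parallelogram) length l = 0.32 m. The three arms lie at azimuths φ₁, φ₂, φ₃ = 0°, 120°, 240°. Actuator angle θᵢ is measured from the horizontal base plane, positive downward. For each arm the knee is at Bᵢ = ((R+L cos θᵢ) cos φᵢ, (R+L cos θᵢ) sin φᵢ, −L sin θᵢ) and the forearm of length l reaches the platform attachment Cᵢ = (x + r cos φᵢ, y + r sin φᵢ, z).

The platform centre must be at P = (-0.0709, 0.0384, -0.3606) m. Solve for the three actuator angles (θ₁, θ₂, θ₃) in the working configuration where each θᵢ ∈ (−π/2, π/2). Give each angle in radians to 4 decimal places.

arm 1 (φ=0.0°): x'=-0.0709, y'=0.0384
  e−x'=0.1509;  (l²−L²−(e−x')²−y'²−z²)/2L = -0.3094
  √(A²+B²)=0.3909;  θ1 = -1.1745+2.4840 ≈ 1.3095
φ2=120.0° → target in arm frame (0.0687, 0.0422)
  e−x'=0.0113;  (l²−L²−(e−x')²−y'²−z²)/2L = -0.1977
  γ=atan2(-0.3606,0.0113)=-1.5395;  ψ=arccos(-0.5480)=2.1508;  θ2=γ+ψ≈0.6113
rotate P by −φ3: (0.0022, -0.0806, -0.3606)
  A cos θ + B sin θ = C:  0.0778·cos θ + -0.3606·sin θ = -0.2509
  θ3 = atan2(B,A) + arccos(C/0.3689) = 0.9605

θ₁ = 1.3095, θ₂ = 0.6113, θ₃ = 0.9605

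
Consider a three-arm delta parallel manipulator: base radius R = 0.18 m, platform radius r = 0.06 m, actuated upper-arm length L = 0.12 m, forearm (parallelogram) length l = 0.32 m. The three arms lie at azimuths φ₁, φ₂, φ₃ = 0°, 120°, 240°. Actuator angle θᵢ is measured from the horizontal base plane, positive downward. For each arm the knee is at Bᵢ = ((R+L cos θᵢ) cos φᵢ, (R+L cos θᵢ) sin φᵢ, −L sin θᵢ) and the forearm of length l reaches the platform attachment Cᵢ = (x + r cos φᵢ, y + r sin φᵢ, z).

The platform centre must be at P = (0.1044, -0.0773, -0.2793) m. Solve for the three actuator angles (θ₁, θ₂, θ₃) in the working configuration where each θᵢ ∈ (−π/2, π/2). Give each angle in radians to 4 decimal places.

rotate P by −φ1: (0.1044, -0.0773, -0.2793)
  e−x'=0.0156;  (l²−L²−(e−x')²−y'²−z²)/2L = 0.0157
  √(A²+B²)=0.2797;  θ1 = -1.5150+1.5146 ≈ -0.0004
arm 2 (φ=120.0°): x'=-0.1191, y'=-0.0518
  A=0.2391, B=-0.2793, C=(l²−L²−A²−y'²−z²)/(2L)=-0.2078
  θ2 = atan2(B,A) + arccos(C/0.3677) = 1.3088
arm 3 (φ=240.0°): x'=0.0147, y'=0.1291
  A cos θ + B sin θ = C:  0.1053·cos θ + -0.2793·sin θ = -0.0739
  √(A²+B²)=0.2985;  θ3 = -1.2104+1.8211 ≈ 0.6107

θ₁ = -0.0004, θ₂ = 1.3088, θ₃ = 0.6107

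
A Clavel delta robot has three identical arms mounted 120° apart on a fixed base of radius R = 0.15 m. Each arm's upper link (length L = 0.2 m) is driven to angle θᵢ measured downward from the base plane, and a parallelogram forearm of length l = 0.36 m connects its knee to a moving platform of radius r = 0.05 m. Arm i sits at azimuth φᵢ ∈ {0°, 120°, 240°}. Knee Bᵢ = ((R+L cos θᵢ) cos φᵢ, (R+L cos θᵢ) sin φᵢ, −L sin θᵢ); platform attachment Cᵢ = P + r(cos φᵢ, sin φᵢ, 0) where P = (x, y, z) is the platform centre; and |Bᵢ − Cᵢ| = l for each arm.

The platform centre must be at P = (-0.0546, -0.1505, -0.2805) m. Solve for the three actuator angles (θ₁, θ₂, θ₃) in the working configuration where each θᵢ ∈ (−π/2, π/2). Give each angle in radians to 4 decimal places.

θ₁ = 0.7856, θ₂ = 0.9599, θ₃ = -0.2622

φ1=0.0° → target in arm frame (-0.0546, -0.1505)
  A cos θ + B sin θ = C:  0.1546·cos θ + -0.2805·sin θ = -0.0891
  θ1 = atan2(B,A) + arccos(C/0.3203) = 0.7856
φ2=120.0° → target in arm frame (-0.1030, 0.1225)
  e−x'=0.2030;  (l²−L²−(e−x')²−y'²−z²)/2L = -0.1133
  θ2 = atan2(B,A) + arccos(C/0.3463) = 0.9599
rotate P by −φ3: (0.1576, 0.0280, -0.2805)
  A=-0.0576, B=-0.2805, C=(l²−L²−A²−y'²−z²)/(2L)=0.0170
  √(A²+B²)=0.2864;  θ3 = -1.7735+1.5113 ≈ -0.2622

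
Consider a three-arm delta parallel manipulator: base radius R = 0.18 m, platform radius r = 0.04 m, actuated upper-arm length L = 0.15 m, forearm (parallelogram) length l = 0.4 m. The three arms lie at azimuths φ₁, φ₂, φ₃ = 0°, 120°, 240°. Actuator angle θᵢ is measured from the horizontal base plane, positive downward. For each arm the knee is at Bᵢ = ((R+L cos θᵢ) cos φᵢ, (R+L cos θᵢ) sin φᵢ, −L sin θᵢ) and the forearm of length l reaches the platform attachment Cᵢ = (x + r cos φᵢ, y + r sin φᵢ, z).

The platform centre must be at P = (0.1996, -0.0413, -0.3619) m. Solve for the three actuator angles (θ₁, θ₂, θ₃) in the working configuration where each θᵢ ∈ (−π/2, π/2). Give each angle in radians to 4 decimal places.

rotate P by −φ1: (0.1996, -0.0413, -0.3619)
  e−x'=-0.0596;  (l²−L²−(e−x')²−y'²−z²)/2L = 0.0042
  θ1 = atan2(B,A) + arccos(C/0.3668) = -0.1748
φ2=120.0° → target in arm frame (-0.1356, -0.1522)
  e−x'=0.2756;  (l²−L²−(e−x')²−y'²−z²)/2L = -0.3086
  √(A²+B²)=0.4549;  θ2 = -0.9200+2.3164 ≈ 1.3964
rotate P by −φ3: (-0.0640, 0.1935, -0.3619)
  A cos θ + B sin θ = C:  0.2040·cos θ + -0.3619·sin θ = -0.2418
  γ=atan2(-0.3619,0.2040)=-1.0574;  ψ=arccos(-0.5821)=2.1921;  θ3=γ+ψ≈1.1346

θ₁ = -0.1748, θ₂ = 1.3964, θ₃ = 1.1346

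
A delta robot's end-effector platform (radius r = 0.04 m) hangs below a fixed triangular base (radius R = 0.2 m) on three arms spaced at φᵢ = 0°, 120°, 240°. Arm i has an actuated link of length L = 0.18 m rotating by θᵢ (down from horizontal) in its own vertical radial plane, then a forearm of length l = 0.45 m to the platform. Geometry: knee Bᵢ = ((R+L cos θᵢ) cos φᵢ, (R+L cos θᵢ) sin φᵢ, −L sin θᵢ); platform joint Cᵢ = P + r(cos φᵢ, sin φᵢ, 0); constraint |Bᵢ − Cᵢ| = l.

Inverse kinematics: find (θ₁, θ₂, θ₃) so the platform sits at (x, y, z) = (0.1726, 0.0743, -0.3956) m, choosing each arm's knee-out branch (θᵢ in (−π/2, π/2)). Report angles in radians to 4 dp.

arm 1 (φ=0.0°): x'=0.1726, y'=0.0743
  e−x'=-0.0126;  (l²−L²−(e−x')²−y'²−z²)/2L = 0.0220
  θ1 = atan2(B,A) + arccos(C/0.3958) = -0.0875
φ2=120.0° → target in arm frame (-0.0220, -0.1866)
  A cos θ + B sin θ = C:  0.1820·cos θ + -0.3956·sin θ = -0.1509
  γ=atan2(-0.3956,0.1820)=-1.1397;  ψ=arccos(-0.3466)=1.9248;  θ2=γ+ψ≈0.7851
φ3=240.0° → target in arm frame (-0.1506, 0.1123)
  A=0.3106, B=-0.3956, C=(l²−L²−A²−y'²−z²)/(2L)=-0.2653
  θ3 = atan2(B,A) + arccos(C/0.5030) = 1.2213

θ₁ = -0.0875, θ₂ = 0.7851, θ₃ = 1.2213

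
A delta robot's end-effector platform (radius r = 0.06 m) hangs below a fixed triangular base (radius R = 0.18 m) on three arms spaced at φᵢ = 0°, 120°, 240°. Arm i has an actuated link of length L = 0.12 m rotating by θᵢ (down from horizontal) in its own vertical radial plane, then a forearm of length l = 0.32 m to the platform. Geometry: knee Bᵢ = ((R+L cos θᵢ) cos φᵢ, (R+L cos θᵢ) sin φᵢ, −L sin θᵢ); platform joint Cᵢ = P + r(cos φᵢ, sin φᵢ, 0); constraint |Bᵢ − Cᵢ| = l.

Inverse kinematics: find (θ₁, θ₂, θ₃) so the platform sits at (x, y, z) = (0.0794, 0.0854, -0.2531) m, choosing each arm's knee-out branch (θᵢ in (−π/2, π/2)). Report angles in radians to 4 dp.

φ1=0.0° → target in arm frame (0.0794, 0.0854)
  A cos θ + B sin θ = C:  0.0406·cos θ + -0.2531·sin θ = 0.0625
  γ=atan2(-0.2531,0.0406)=-1.4117;  ψ=arccos(0.2438)=1.3245;  θ1=γ+ψ≈-0.0872
arm 2 (φ=120.0°): x'=0.0343, y'=-0.1115
  A cos θ + B sin θ = C:  0.0857·cos θ + -0.2531·sin θ = 0.0174
  γ=atan2(-0.2531,0.0857)=-1.2442;  ψ=arccos(0.0649)=1.5058;  θ2=γ+ψ≈0.2616
rotate P by −φ3: (-0.1137, 0.0261, -0.2531)
  A cos θ + B sin θ = C:  0.2337·cos θ + -0.2531·sin θ = -0.1306
  θ3 = atan2(B,A) + arccos(C/0.3445) = 1.1342

θ₁ = -0.0872, θ₂ = 0.2616, θ₃ = 1.1342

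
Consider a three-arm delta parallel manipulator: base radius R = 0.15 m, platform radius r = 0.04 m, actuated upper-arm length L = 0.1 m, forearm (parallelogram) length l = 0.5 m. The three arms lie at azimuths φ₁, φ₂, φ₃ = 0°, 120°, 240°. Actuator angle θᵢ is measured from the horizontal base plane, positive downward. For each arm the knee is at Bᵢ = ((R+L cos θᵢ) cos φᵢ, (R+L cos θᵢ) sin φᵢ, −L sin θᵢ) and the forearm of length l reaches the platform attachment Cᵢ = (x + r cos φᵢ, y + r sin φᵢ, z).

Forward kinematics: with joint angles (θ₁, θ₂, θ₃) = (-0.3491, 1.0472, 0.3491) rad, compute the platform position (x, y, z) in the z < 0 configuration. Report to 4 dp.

(0.1602, -0.1019, -0.4533)

φ1=0.0°: virtual centre (0.2040, 0.0000, 0.0342), radius l
φ2=120.0°: virtual centre (-0.0800, 0.1386, -0.0866), radius l
arm 3 at φ=240.0°: e+L cos θ3 = 0.2040;  O3 = (-0.1020, -0.1766, -0.0342)
subtract pairs → two planes through P
plane₁₂: -0.5679x+0.2771y+-0.2416z = -0.0097
Cramer: x(z) = 0.0092-0.3330z;  y(z) = -0.0160+0.1895z
quadratic in z: (1.1468)z²+(0.0552)z+(-0.2107)=0, √Δ=0.9845 → z ∈ {-0.4533, 0.4052}; z = -0.4533 (taking z<0)
x = 0.1602, y = -0.1019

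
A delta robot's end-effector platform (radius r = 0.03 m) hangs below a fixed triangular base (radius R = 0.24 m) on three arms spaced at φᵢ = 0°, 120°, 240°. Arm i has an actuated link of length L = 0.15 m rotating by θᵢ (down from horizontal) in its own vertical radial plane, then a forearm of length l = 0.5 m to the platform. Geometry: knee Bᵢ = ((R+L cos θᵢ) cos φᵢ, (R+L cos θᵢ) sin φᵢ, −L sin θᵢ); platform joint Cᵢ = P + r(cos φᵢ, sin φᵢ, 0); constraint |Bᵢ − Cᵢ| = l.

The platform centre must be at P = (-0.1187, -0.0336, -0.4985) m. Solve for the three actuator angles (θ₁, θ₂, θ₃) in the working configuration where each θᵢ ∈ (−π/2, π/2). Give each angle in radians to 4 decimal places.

φ1=0.0° → target in arm frame (-0.1187, -0.0336)
  A=0.3287, B=-0.4985, C=(l²−L²−A²−y'²−z²)/(2L)=-0.4339
  γ=atan2(-0.4985,0.3287)=-0.9879;  ψ=arccos(-0.7267)=2.3843;  θ1=γ+ψ≈1.3964
arm 2 (φ=120.0°): x'=0.0303, y'=0.1196
  A=0.1797, B=-0.4985, C=(l²−L²−A²−y'²−z²)/(2L)=-0.2254
  √(A²+B²)=0.5299;  θ2 = -1.2247+2.0101 ≈ 0.7854
arm 3 (φ=240.0°): x'=0.0884, y'=-0.0860
  e−x'=0.1216;  (l²−L²−(e−x')²−y'²−z²)/2L = -0.1439
  θ3 = atan2(B,A) + arccos(C/0.5131) = 0.5234

θ₁ = 1.3964, θ₂ = 0.7854, θ₃ = 0.5234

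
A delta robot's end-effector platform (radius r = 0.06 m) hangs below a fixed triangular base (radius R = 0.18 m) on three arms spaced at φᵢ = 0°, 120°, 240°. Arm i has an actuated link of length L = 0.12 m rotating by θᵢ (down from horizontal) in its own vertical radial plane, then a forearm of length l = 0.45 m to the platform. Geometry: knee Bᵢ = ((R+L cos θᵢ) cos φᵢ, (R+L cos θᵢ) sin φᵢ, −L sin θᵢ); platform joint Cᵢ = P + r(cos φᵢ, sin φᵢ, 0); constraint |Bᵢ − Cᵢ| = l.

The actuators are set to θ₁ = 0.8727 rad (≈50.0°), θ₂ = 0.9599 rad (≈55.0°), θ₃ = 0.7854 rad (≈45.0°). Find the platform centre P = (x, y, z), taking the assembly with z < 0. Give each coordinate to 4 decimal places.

arm 1 at φ=0.0°: ρ1 = 0.1971;  S1 = (0.1971, 0.0000, -0.0919)
φ2=120.0°: virtual centre (-0.0944, 0.1635, -0.0983), radius l
S3 = (0.2049·cos240.0°, 0.2049·sin240.0°, -0.0849) = (-0.1024, -0.1774, -0.0849)
subtract pairs → two planes through P
linear system: -0.5831x+0.3271y = -0.0020−-0.0127z; -0.5991x+-0.3548y = 0.0019−0.0142z
Cramer: x(z) = 0.0002+0.0003z;  y(z) = -0.0056+0.0394z
sphere 1 gives Az²+Bz+C=0 with A=1.0016, B=0.1833, C=-0.1553;  B²−4AC=0.6556;  roots -0.4957, 0.3127;  negative root z = -0.4957
x = 0.0001, y = -0.0252

(0.0001, -0.0252, -0.4957)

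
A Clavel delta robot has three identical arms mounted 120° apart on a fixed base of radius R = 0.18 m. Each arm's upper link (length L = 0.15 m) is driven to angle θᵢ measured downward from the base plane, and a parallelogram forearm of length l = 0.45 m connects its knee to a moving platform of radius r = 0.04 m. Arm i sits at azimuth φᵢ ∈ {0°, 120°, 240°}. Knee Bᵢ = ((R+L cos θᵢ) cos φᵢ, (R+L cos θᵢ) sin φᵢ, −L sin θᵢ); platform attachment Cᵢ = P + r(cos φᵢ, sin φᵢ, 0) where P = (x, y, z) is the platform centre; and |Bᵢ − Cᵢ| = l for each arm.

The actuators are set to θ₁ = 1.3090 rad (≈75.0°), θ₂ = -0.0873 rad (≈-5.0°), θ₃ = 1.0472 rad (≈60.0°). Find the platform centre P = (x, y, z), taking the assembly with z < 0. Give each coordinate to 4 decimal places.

(-0.1384, 0.1514, -0.4258)

φ1=0.0°: virtual centre (0.1788, 0.0000, -0.1449), radius l
φ2=120.0°: virtual centre (-0.1447, 0.2507, 0.0131), radius l
arm 3 at φ=240.0°: (R−r)+L cos θ3 = 0.2150;  S3 = (-0.1075, -0.1862, -0.1299)
|S₂|²−|S₁|² = 0.0310;  |S₃|²−|S₁|² = 0.0101
plane₁₂: -0.6471x+0.5013y+0.3159z = 0.0310
det = 0.5280;  x = -0.0315+0.2513z,  y = 0.0212+-0.3059z
into |P−S₁|² = l²: 1.1567z² + 0.1712z + -0.1368 = 0;  Δ = 0.6624;  z = -0.4258 or 0.2778 → z<0 root = -0.4258
x = -0.1384, y = 0.1514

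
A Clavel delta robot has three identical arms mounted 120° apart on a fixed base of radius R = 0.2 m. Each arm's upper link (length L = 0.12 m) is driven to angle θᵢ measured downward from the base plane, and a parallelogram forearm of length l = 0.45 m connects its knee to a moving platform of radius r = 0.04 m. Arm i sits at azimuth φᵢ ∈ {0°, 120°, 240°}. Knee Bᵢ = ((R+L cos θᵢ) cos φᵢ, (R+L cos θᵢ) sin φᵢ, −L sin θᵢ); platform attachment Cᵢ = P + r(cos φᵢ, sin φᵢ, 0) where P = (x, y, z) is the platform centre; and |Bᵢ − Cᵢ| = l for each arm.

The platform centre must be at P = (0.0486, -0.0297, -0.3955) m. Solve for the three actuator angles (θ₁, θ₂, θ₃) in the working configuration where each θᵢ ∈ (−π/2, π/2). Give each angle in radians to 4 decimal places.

θ₁ = 0.0870, θ₂ = 0.6110, θ₃ = 0.3492

φ1=0.0° → target in arm frame (0.0486, -0.0297)
  A=0.1114, B=-0.3955, C=(l²−L²−A²−y'²−z²)/(2L)=0.0766
  √(A²+B²)=0.4109;  θ1 = -1.2962+1.3832 ≈ 0.0870
φ2=120.0° → target in arm frame (-0.0500, -0.0272)
  A=0.2100, B=-0.3955, C=(l²−L²−A²−y'²−z²)/(2L)=-0.0549
  √(A²+B²)=0.4478;  θ2 = -1.0826+1.6937 ≈ 0.6110
arm 3 (φ=240.0°): x'=0.0014, y'=0.0569
  A=0.1586, B=-0.3955, C=(l²−L²−A²−y'²−z²)/(2L)=0.0137
  θ3 = atan2(B,A) + arccos(C/0.4261) = 0.3492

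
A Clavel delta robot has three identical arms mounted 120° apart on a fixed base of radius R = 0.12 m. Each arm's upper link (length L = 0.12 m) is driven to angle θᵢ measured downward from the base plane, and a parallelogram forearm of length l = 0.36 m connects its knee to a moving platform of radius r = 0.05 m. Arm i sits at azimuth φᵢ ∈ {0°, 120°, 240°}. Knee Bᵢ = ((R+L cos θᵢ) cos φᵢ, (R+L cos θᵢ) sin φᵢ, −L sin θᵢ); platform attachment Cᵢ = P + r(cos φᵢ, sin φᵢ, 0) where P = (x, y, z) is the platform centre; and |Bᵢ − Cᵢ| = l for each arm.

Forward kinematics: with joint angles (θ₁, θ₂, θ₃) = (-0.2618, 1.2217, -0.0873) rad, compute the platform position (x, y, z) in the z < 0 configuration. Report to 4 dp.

(0.1196, -0.1711, -0.2787)

S1 = (0.1859·cos0.0°, 0.1859·sin0.0°, 0.0311) = (0.1859, 0.0000, 0.0311)
arm 2 at φ=120.0°: e+L cos θ2 = 0.1110;  S2 = (-0.0555, 0.0962, -0.1128)
S3 = (0.1895·cos240.0°, 0.1895·sin240.0°, 0.0105) = (-0.0948, -0.1641, 0.0105)
|S₂|²−|S₁|² = -0.0105;  |S₃|²−|S₁|² = 0.0005
linear system: -0.4829x+0.1923y = -0.0105−-0.2876z; -0.5614x+-0.3283y = 0.0005−-0.0412z
det = 0.2665;  x = 0.0125+-0.3841z,  y = -0.0230+0.5313z
sphere 1 gives Az²+Bz+C=0 with A=1.4298, B=0.0466, C=-0.0981;  B²−4AC=0.5629;  roots -0.2787, 0.2461;  negative root z = -0.2787
x = 0.1196, y = -0.1711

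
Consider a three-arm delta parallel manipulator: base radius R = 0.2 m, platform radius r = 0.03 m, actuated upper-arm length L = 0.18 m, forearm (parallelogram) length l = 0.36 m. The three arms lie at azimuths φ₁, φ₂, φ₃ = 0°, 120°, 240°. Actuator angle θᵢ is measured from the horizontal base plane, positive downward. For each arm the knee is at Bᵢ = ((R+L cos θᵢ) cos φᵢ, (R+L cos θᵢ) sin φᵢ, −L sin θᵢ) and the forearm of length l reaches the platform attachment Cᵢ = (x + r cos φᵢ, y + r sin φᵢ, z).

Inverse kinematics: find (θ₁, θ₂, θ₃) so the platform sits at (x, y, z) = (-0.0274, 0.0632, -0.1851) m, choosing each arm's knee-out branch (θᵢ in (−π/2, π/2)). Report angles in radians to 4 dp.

θ₁ = 0.6110, θ₂ = -0.2617, θ₃ = 0.6984

rotate P by −φ1: (-0.0274, 0.0632, -0.1851)
  e−x'=0.1974;  (l²−L²−(e−x')²−y'²−z²)/2L = 0.0555
  θ1 = atan2(B,A) + arccos(C/0.2706) = 0.6110
rotate P by −φ2: (0.0684, -0.0079, -0.1851)
  A cos θ + B sin θ = C:  0.1016·cos θ + -0.1851·sin θ = 0.1460
  √(A²+B²)=0.2111;  θ2 = -1.0689+0.8072 ≈ -0.2617
rotate P by −φ3: (-0.0410, -0.0553, -0.1851)
  e−x'=0.2110;  (l²−L²−(e−x')²−y'²−z²)/2L = 0.0426
  θ3 = atan2(B,A) + arccos(C/0.2807) = 0.6984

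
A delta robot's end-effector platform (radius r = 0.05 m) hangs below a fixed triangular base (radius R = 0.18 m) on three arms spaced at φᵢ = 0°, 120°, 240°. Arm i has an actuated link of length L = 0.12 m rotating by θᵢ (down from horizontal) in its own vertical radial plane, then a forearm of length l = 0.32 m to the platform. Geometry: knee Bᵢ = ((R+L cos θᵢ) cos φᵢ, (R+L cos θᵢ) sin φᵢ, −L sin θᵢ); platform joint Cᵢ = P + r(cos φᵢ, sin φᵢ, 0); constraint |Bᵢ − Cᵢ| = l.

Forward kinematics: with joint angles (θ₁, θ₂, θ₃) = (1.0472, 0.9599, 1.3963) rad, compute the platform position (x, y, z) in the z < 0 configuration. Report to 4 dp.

(0.0163, 0.0461, -0.3687)

O1 = (0.1900·cos0.0°, 0.1900·sin0.0°, -0.1039) = (0.1900, 0.0000, -0.1039)
arm 2 at φ=120.0°: e+L cos θ2 = 0.1988;  O2 = (-0.0994, 0.1722, -0.0983)
φ3=240.0°: virtual centre (-0.0754, -0.1306, -0.1182), radius l
subtract pairs → two planes through P
linear system: -0.5788x+0.3444y = 0.0023−0.0113z; -0.5308x+-0.2613y = -0.0102−-0.0285z
Cramer: x(z) = 0.0087-0.0206z;  y(z) = 0.0213-0.0673z
quadratic in z: (1.0050)z²+(0.2124)z+(-0.0583)=0, √Δ=0.5286 → z ∈ {-0.3687, 0.1573}; z = -0.3687 (taking z<0)
x = 0.0163, y = 0.0461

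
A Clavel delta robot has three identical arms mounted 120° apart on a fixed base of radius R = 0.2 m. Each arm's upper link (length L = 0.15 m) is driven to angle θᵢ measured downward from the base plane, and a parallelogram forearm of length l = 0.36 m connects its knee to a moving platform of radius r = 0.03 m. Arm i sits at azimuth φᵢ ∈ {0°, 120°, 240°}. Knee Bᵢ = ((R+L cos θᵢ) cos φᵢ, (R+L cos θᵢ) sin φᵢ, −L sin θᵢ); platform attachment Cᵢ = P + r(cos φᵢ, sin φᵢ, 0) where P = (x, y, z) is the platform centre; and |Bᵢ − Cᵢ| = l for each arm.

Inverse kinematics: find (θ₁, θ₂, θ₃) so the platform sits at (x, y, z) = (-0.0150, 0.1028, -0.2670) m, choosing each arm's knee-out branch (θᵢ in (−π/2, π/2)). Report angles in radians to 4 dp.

φ1=0.0° → target in arm frame (-0.0150, 0.1028)
  A=0.1850, B=-0.2670, C=(l²−L²−A²−y'²−z²)/(2L)=-0.0299
  √(A²+B²)=0.3248;  θ1 = -0.9649+1.6631 ≈ 0.6982
φ2=120.0° → target in arm frame (0.0965, -0.0384)
  A=0.0735, B=-0.2670, C=(l²−L²−A²−y'²−z²)/(2L)=0.0965
  γ=atan2(-0.2670,0.0735)=-1.3023;  ψ=arccos(0.3483)=1.2150;  θ2=γ+ψ≈-0.0872
rotate P by −φ3: (-0.0815, -0.0644, -0.2670)
  A=0.2515, B=-0.2670, C=(l²−L²−A²−y'²−z²)/(2L)=-0.1053
  √(A²+B²)=0.3668;  θ3 = -0.8152+1.8621 ≈ 1.0468

θ₁ = 0.6982, θ₂ = -0.0872, θ₃ = 1.0468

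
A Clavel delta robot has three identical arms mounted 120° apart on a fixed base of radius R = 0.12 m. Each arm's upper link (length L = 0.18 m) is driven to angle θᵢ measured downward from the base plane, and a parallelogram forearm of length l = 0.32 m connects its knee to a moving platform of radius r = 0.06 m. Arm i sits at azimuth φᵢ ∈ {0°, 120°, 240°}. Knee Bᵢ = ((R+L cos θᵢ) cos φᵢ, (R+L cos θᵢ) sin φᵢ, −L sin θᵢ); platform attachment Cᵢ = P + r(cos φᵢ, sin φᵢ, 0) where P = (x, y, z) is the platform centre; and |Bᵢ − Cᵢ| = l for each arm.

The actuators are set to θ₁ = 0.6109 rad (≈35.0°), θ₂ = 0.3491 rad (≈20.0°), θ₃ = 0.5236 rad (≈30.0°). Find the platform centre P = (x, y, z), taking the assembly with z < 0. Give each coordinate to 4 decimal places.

(-0.0297, 0.0249, -0.3167)

centre 1 = (0.2074·cos0.0°, 0.2074·sin0.0°, -0.1032) = (0.2074, 0.0000, -0.1032)
arm 2 at φ=120.0°: e+L cos θ2 = 0.2291;  centre 2 = (-0.1146, 0.1984, -0.0616)
centre 3 = (0.2159·cos240.0°, 0.2159·sin240.0°, -0.0900) = (-0.1079, -0.1870, -0.0900)
|centre ₂|²−|centre ₁|² = 0.0026;  |centre ₃|²−|centre ₁|² = 0.0010
plane₁₂: -0.6440x+0.3969y+0.0834z = 0.0026
det = 0.4912;  x = -0.0028+0.0849z,  y = 0.0020+-0.0723z
quadratic in z: (1.0124)z²+(0.1705)z+(-0.0475)=0, √Δ=0.4707 → z ∈ {-0.3167, 0.1483}; z = -0.3167 (taking z<0)
x = -0.0297, y = 0.0249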